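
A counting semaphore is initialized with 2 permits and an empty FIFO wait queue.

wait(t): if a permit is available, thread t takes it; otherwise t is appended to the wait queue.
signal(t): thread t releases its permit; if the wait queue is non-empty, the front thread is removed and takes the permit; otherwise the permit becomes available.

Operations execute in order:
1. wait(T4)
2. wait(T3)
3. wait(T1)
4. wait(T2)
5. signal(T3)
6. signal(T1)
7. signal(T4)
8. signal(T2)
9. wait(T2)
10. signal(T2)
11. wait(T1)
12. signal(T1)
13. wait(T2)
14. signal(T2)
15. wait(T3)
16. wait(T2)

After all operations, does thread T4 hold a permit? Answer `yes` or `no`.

Step 1: wait(T4) -> count=1 queue=[] holders={T4}
Step 2: wait(T3) -> count=0 queue=[] holders={T3,T4}
Step 3: wait(T1) -> count=0 queue=[T1] holders={T3,T4}
Step 4: wait(T2) -> count=0 queue=[T1,T2] holders={T3,T4}
Step 5: signal(T3) -> count=0 queue=[T2] holders={T1,T4}
Step 6: signal(T1) -> count=0 queue=[] holders={T2,T4}
Step 7: signal(T4) -> count=1 queue=[] holders={T2}
Step 8: signal(T2) -> count=2 queue=[] holders={none}
Step 9: wait(T2) -> count=1 queue=[] holders={T2}
Step 10: signal(T2) -> count=2 queue=[] holders={none}
Step 11: wait(T1) -> count=1 queue=[] holders={T1}
Step 12: signal(T1) -> count=2 queue=[] holders={none}
Step 13: wait(T2) -> count=1 queue=[] holders={T2}
Step 14: signal(T2) -> count=2 queue=[] holders={none}
Step 15: wait(T3) -> count=1 queue=[] holders={T3}
Step 16: wait(T2) -> count=0 queue=[] holders={T2,T3}
Final holders: {T2,T3} -> T4 not in holders

Answer: no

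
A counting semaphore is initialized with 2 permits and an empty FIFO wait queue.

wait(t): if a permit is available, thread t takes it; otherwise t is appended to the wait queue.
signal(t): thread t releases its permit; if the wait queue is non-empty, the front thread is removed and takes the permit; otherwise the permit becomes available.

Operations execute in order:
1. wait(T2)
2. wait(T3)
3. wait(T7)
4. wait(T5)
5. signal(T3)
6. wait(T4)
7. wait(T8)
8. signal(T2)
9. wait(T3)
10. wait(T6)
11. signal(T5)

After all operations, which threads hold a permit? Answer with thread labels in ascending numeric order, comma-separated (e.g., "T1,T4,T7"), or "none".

Answer: T4,T7

Derivation:
Step 1: wait(T2) -> count=1 queue=[] holders={T2}
Step 2: wait(T3) -> count=0 queue=[] holders={T2,T3}
Step 3: wait(T7) -> count=0 queue=[T7] holders={T2,T3}
Step 4: wait(T5) -> count=0 queue=[T7,T5] holders={T2,T3}
Step 5: signal(T3) -> count=0 queue=[T5] holders={T2,T7}
Step 6: wait(T4) -> count=0 queue=[T5,T4] holders={T2,T7}
Step 7: wait(T8) -> count=0 queue=[T5,T4,T8] holders={T2,T7}
Step 8: signal(T2) -> count=0 queue=[T4,T8] holders={T5,T7}
Step 9: wait(T3) -> count=0 queue=[T4,T8,T3] holders={T5,T7}
Step 10: wait(T6) -> count=0 queue=[T4,T8,T3,T6] holders={T5,T7}
Step 11: signal(T5) -> count=0 queue=[T8,T3,T6] holders={T4,T7}
Final holders: T4,T7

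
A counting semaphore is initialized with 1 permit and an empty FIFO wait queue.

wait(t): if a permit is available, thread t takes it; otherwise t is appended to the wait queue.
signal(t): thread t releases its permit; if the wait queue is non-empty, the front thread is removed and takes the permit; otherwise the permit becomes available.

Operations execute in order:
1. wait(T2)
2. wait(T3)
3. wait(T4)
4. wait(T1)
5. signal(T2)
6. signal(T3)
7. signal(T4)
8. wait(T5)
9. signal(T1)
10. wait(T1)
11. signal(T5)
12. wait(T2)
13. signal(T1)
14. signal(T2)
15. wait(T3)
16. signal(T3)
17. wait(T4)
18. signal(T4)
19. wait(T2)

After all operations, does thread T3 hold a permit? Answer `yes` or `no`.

Answer: no

Derivation:
Step 1: wait(T2) -> count=0 queue=[] holders={T2}
Step 2: wait(T3) -> count=0 queue=[T3] holders={T2}
Step 3: wait(T4) -> count=0 queue=[T3,T4] holders={T2}
Step 4: wait(T1) -> count=0 queue=[T3,T4,T1] holders={T2}
Step 5: signal(T2) -> count=0 queue=[T4,T1] holders={T3}
Step 6: signal(T3) -> count=0 queue=[T1] holders={T4}
Step 7: signal(T4) -> count=0 queue=[] holders={T1}
Step 8: wait(T5) -> count=0 queue=[T5] holders={T1}
Step 9: signal(T1) -> count=0 queue=[] holders={T5}
Step 10: wait(T1) -> count=0 queue=[T1] holders={T5}
Step 11: signal(T5) -> count=0 queue=[] holders={T1}
Step 12: wait(T2) -> count=0 queue=[T2] holders={T1}
Step 13: signal(T1) -> count=0 queue=[] holders={T2}
Step 14: signal(T2) -> count=1 queue=[] holders={none}
Step 15: wait(T3) -> count=0 queue=[] holders={T3}
Step 16: signal(T3) -> count=1 queue=[] holders={none}
Step 17: wait(T4) -> count=0 queue=[] holders={T4}
Step 18: signal(T4) -> count=1 queue=[] holders={none}
Step 19: wait(T2) -> count=0 queue=[] holders={T2}
Final holders: {T2} -> T3 not in holders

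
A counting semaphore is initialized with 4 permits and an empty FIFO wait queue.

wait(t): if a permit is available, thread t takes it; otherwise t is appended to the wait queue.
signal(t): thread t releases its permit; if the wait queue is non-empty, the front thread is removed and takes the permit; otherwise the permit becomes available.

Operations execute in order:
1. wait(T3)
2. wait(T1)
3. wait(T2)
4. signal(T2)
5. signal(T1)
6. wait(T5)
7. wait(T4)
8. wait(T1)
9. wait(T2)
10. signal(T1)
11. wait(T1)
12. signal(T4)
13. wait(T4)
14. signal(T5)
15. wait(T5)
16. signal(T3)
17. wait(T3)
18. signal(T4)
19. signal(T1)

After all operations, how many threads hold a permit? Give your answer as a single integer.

Answer: 3

Derivation:
Step 1: wait(T3) -> count=3 queue=[] holders={T3}
Step 2: wait(T1) -> count=2 queue=[] holders={T1,T3}
Step 3: wait(T2) -> count=1 queue=[] holders={T1,T2,T3}
Step 4: signal(T2) -> count=2 queue=[] holders={T1,T3}
Step 5: signal(T1) -> count=3 queue=[] holders={T3}
Step 6: wait(T5) -> count=2 queue=[] holders={T3,T5}
Step 7: wait(T4) -> count=1 queue=[] holders={T3,T4,T5}
Step 8: wait(T1) -> count=0 queue=[] holders={T1,T3,T4,T5}
Step 9: wait(T2) -> count=0 queue=[T2] holders={T1,T3,T4,T5}
Step 10: signal(T1) -> count=0 queue=[] holders={T2,T3,T4,T5}
Step 11: wait(T1) -> count=0 queue=[T1] holders={T2,T3,T4,T5}
Step 12: signal(T4) -> count=0 queue=[] holders={T1,T2,T3,T5}
Step 13: wait(T4) -> count=0 queue=[T4] holders={T1,T2,T3,T5}
Step 14: signal(T5) -> count=0 queue=[] holders={T1,T2,T3,T4}
Step 15: wait(T5) -> count=0 queue=[T5] holders={T1,T2,T3,T4}
Step 16: signal(T3) -> count=0 queue=[] holders={T1,T2,T4,T5}
Step 17: wait(T3) -> count=0 queue=[T3] holders={T1,T2,T4,T5}
Step 18: signal(T4) -> count=0 queue=[] holders={T1,T2,T3,T5}
Step 19: signal(T1) -> count=1 queue=[] holders={T2,T3,T5}
Final holders: {T2,T3,T5} -> 3 thread(s)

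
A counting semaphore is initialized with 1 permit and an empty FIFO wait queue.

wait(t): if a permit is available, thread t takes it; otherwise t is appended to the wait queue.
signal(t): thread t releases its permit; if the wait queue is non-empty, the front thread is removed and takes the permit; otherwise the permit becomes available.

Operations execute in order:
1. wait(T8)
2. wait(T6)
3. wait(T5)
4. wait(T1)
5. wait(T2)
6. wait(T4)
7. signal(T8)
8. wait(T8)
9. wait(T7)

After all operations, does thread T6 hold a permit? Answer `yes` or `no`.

Step 1: wait(T8) -> count=0 queue=[] holders={T8}
Step 2: wait(T6) -> count=0 queue=[T6] holders={T8}
Step 3: wait(T5) -> count=0 queue=[T6,T5] holders={T8}
Step 4: wait(T1) -> count=0 queue=[T6,T5,T1] holders={T8}
Step 5: wait(T2) -> count=0 queue=[T6,T5,T1,T2] holders={T8}
Step 6: wait(T4) -> count=0 queue=[T6,T5,T1,T2,T4] holders={T8}
Step 7: signal(T8) -> count=0 queue=[T5,T1,T2,T4] holders={T6}
Step 8: wait(T8) -> count=0 queue=[T5,T1,T2,T4,T8] holders={T6}
Step 9: wait(T7) -> count=0 queue=[T5,T1,T2,T4,T8,T7] holders={T6}
Final holders: {T6} -> T6 in holders

Answer: yes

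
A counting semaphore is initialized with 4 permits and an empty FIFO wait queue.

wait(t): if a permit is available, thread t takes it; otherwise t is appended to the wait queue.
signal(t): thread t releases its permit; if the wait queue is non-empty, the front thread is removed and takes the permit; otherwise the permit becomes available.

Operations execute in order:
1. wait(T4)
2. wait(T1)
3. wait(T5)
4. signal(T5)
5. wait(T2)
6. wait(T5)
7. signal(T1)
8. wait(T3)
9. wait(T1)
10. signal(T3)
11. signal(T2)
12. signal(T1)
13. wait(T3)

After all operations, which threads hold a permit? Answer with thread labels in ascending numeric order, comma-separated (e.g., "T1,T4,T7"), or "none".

Answer: T3,T4,T5

Derivation:
Step 1: wait(T4) -> count=3 queue=[] holders={T4}
Step 2: wait(T1) -> count=2 queue=[] holders={T1,T4}
Step 3: wait(T5) -> count=1 queue=[] holders={T1,T4,T5}
Step 4: signal(T5) -> count=2 queue=[] holders={T1,T4}
Step 5: wait(T2) -> count=1 queue=[] holders={T1,T2,T4}
Step 6: wait(T5) -> count=0 queue=[] holders={T1,T2,T4,T5}
Step 7: signal(T1) -> count=1 queue=[] holders={T2,T4,T5}
Step 8: wait(T3) -> count=0 queue=[] holders={T2,T3,T4,T5}
Step 9: wait(T1) -> count=0 queue=[T1] holders={T2,T3,T4,T5}
Step 10: signal(T3) -> count=0 queue=[] holders={T1,T2,T4,T5}
Step 11: signal(T2) -> count=1 queue=[] holders={T1,T4,T5}
Step 12: signal(T1) -> count=2 queue=[] holders={T4,T5}
Step 13: wait(T3) -> count=1 queue=[] holders={T3,T4,T5}
Final holders: T3,T4,T5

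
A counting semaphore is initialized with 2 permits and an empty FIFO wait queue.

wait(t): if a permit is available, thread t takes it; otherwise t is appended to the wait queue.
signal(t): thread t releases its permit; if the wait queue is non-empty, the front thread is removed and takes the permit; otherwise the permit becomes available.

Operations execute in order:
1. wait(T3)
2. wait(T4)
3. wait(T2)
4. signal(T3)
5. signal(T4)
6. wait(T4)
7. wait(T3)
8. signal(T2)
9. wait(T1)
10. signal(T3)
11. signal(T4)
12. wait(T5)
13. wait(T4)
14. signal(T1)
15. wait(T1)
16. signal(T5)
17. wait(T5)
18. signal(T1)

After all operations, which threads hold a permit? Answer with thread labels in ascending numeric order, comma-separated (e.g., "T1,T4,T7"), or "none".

Answer: T4,T5

Derivation:
Step 1: wait(T3) -> count=1 queue=[] holders={T3}
Step 2: wait(T4) -> count=0 queue=[] holders={T3,T4}
Step 3: wait(T2) -> count=0 queue=[T2] holders={T3,T4}
Step 4: signal(T3) -> count=0 queue=[] holders={T2,T4}
Step 5: signal(T4) -> count=1 queue=[] holders={T2}
Step 6: wait(T4) -> count=0 queue=[] holders={T2,T4}
Step 7: wait(T3) -> count=0 queue=[T3] holders={T2,T4}
Step 8: signal(T2) -> count=0 queue=[] holders={T3,T4}
Step 9: wait(T1) -> count=0 queue=[T1] holders={T3,T4}
Step 10: signal(T3) -> count=0 queue=[] holders={T1,T4}
Step 11: signal(T4) -> count=1 queue=[] holders={T1}
Step 12: wait(T5) -> count=0 queue=[] holders={T1,T5}
Step 13: wait(T4) -> count=0 queue=[T4] holders={T1,T5}
Step 14: signal(T1) -> count=0 queue=[] holders={T4,T5}
Step 15: wait(T1) -> count=0 queue=[T1] holders={T4,T5}
Step 16: signal(T5) -> count=0 queue=[] holders={T1,T4}
Step 17: wait(T5) -> count=0 queue=[T5] holders={T1,T4}
Step 18: signal(T1) -> count=0 queue=[] holders={T4,T5}
Final holders: T4,T5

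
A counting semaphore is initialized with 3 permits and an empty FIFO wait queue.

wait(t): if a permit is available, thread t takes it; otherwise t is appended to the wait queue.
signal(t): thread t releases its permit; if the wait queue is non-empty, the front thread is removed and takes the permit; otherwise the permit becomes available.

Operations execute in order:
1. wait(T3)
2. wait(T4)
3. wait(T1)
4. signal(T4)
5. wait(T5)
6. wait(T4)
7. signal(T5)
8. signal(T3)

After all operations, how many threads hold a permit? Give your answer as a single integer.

Answer: 2

Derivation:
Step 1: wait(T3) -> count=2 queue=[] holders={T3}
Step 2: wait(T4) -> count=1 queue=[] holders={T3,T4}
Step 3: wait(T1) -> count=0 queue=[] holders={T1,T3,T4}
Step 4: signal(T4) -> count=1 queue=[] holders={T1,T3}
Step 5: wait(T5) -> count=0 queue=[] holders={T1,T3,T5}
Step 6: wait(T4) -> count=0 queue=[T4] holders={T1,T3,T5}
Step 7: signal(T5) -> count=0 queue=[] holders={T1,T3,T4}
Step 8: signal(T3) -> count=1 queue=[] holders={T1,T4}
Final holders: {T1,T4} -> 2 thread(s)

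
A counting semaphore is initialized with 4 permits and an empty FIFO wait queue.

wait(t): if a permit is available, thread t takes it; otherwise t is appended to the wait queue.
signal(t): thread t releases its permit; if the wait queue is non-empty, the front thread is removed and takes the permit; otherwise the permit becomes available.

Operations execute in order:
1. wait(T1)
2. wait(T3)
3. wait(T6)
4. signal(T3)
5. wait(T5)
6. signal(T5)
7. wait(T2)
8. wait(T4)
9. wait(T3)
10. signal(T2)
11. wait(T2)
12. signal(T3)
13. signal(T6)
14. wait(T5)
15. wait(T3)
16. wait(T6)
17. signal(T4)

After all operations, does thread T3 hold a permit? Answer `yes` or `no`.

Answer: yes

Derivation:
Step 1: wait(T1) -> count=3 queue=[] holders={T1}
Step 2: wait(T3) -> count=2 queue=[] holders={T1,T3}
Step 3: wait(T6) -> count=1 queue=[] holders={T1,T3,T6}
Step 4: signal(T3) -> count=2 queue=[] holders={T1,T6}
Step 5: wait(T5) -> count=1 queue=[] holders={T1,T5,T6}
Step 6: signal(T5) -> count=2 queue=[] holders={T1,T6}
Step 7: wait(T2) -> count=1 queue=[] holders={T1,T2,T6}
Step 8: wait(T4) -> count=0 queue=[] holders={T1,T2,T4,T6}
Step 9: wait(T3) -> count=0 queue=[T3] holders={T1,T2,T4,T6}
Step 10: signal(T2) -> count=0 queue=[] holders={T1,T3,T4,T6}
Step 11: wait(T2) -> count=0 queue=[T2] holders={T1,T3,T4,T6}
Step 12: signal(T3) -> count=0 queue=[] holders={T1,T2,T4,T6}
Step 13: signal(T6) -> count=1 queue=[] holders={T1,T2,T4}
Step 14: wait(T5) -> count=0 queue=[] holders={T1,T2,T4,T5}
Step 15: wait(T3) -> count=0 queue=[T3] holders={T1,T2,T4,T5}
Step 16: wait(T6) -> count=0 queue=[T3,T6] holders={T1,T2,T4,T5}
Step 17: signal(T4) -> count=0 queue=[T6] holders={T1,T2,T3,T5}
Final holders: {T1,T2,T3,T5} -> T3 in holders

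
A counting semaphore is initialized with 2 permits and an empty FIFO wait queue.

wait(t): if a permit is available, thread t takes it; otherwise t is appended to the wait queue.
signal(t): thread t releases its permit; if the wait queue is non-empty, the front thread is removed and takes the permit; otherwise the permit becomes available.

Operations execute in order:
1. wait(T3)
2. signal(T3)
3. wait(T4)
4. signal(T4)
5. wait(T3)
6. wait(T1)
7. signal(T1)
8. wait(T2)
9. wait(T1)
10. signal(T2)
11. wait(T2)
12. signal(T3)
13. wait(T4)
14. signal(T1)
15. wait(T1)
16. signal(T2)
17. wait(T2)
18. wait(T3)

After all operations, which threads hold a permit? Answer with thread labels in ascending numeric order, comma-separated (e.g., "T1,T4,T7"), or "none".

Answer: T1,T4

Derivation:
Step 1: wait(T3) -> count=1 queue=[] holders={T3}
Step 2: signal(T3) -> count=2 queue=[] holders={none}
Step 3: wait(T4) -> count=1 queue=[] holders={T4}
Step 4: signal(T4) -> count=2 queue=[] holders={none}
Step 5: wait(T3) -> count=1 queue=[] holders={T3}
Step 6: wait(T1) -> count=0 queue=[] holders={T1,T3}
Step 7: signal(T1) -> count=1 queue=[] holders={T3}
Step 8: wait(T2) -> count=0 queue=[] holders={T2,T3}
Step 9: wait(T1) -> count=0 queue=[T1] holders={T2,T3}
Step 10: signal(T2) -> count=0 queue=[] holders={T1,T3}
Step 11: wait(T2) -> count=0 queue=[T2] holders={T1,T3}
Step 12: signal(T3) -> count=0 queue=[] holders={T1,T2}
Step 13: wait(T4) -> count=0 queue=[T4] holders={T1,T2}
Step 14: signal(T1) -> count=0 queue=[] holders={T2,T4}
Step 15: wait(T1) -> count=0 queue=[T1] holders={T2,T4}
Step 16: signal(T2) -> count=0 queue=[] holders={T1,T4}
Step 17: wait(T2) -> count=0 queue=[T2] holders={T1,T4}
Step 18: wait(T3) -> count=0 queue=[T2,T3] holders={T1,T4}
Final holders: T1,T4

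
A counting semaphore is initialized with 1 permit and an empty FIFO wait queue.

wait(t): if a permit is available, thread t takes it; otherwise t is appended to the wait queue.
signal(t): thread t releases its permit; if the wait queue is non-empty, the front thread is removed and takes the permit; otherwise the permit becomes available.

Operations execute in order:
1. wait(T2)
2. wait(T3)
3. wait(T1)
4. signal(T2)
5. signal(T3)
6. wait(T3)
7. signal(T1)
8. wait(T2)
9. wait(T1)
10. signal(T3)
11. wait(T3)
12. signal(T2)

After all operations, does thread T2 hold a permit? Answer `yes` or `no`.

Answer: no

Derivation:
Step 1: wait(T2) -> count=0 queue=[] holders={T2}
Step 2: wait(T3) -> count=0 queue=[T3] holders={T2}
Step 3: wait(T1) -> count=0 queue=[T3,T1] holders={T2}
Step 4: signal(T2) -> count=0 queue=[T1] holders={T3}
Step 5: signal(T3) -> count=0 queue=[] holders={T1}
Step 6: wait(T3) -> count=0 queue=[T3] holders={T1}
Step 7: signal(T1) -> count=0 queue=[] holders={T3}
Step 8: wait(T2) -> count=0 queue=[T2] holders={T3}
Step 9: wait(T1) -> count=0 queue=[T2,T1] holders={T3}
Step 10: signal(T3) -> count=0 queue=[T1] holders={T2}
Step 11: wait(T3) -> count=0 queue=[T1,T3] holders={T2}
Step 12: signal(T2) -> count=0 queue=[T3] holders={T1}
Final holders: {T1} -> T2 not in holders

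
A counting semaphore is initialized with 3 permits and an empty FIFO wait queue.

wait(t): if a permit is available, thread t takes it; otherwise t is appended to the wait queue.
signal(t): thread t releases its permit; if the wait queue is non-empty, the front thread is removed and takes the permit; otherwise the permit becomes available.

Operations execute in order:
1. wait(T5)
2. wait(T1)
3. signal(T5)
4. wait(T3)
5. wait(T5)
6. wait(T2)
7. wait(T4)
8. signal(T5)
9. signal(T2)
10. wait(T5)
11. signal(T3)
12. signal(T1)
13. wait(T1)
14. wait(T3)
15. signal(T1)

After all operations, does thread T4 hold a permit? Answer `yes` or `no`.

Answer: yes

Derivation:
Step 1: wait(T5) -> count=2 queue=[] holders={T5}
Step 2: wait(T1) -> count=1 queue=[] holders={T1,T5}
Step 3: signal(T5) -> count=2 queue=[] holders={T1}
Step 4: wait(T3) -> count=1 queue=[] holders={T1,T3}
Step 5: wait(T5) -> count=0 queue=[] holders={T1,T3,T5}
Step 6: wait(T2) -> count=0 queue=[T2] holders={T1,T3,T5}
Step 7: wait(T4) -> count=0 queue=[T2,T4] holders={T1,T3,T5}
Step 8: signal(T5) -> count=0 queue=[T4] holders={T1,T2,T3}
Step 9: signal(T2) -> count=0 queue=[] holders={T1,T3,T4}
Step 10: wait(T5) -> count=0 queue=[T5] holders={T1,T3,T4}
Step 11: signal(T3) -> count=0 queue=[] holders={T1,T4,T5}
Step 12: signal(T1) -> count=1 queue=[] holders={T4,T5}
Step 13: wait(T1) -> count=0 queue=[] holders={T1,T4,T5}
Step 14: wait(T3) -> count=0 queue=[T3] holders={T1,T4,T5}
Step 15: signal(T1) -> count=0 queue=[] holders={T3,T4,T5}
Final holders: {T3,T4,T5} -> T4 in holders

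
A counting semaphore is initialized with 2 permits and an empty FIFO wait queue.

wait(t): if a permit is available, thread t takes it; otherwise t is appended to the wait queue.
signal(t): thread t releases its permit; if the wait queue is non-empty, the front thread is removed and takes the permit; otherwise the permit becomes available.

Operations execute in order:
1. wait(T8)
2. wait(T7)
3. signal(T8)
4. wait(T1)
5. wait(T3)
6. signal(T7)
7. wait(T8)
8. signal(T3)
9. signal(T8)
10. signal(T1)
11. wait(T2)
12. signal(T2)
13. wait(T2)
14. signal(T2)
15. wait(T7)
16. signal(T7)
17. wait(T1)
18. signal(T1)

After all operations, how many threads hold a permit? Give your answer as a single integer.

Step 1: wait(T8) -> count=1 queue=[] holders={T8}
Step 2: wait(T7) -> count=0 queue=[] holders={T7,T8}
Step 3: signal(T8) -> count=1 queue=[] holders={T7}
Step 4: wait(T1) -> count=0 queue=[] holders={T1,T7}
Step 5: wait(T3) -> count=0 queue=[T3] holders={T1,T7}
Step 6: signal(T7) -> count=0 queue=[] holders={T1,T3}
Step 7: wait(T8) -> count=0 queue=[T8] holders={T1,T3}
Step 8: signal(T3) -> count=0 queue=[] holders={T1,T8}
Step 9: signal(T8) -> count=1 queue=[] holders={T1}
Step 10: signal(T1) -> count=2 queue=[] holders={none}
Step 11: wait(T2) -> count=1 queue=[] holders={T2}
Step 12: signal(T2) -> count=2 queue=[] holders={none}
Step 13: wait(T2) -> count=1 queue=[] holders={T2}
Step 14: signal(T2) -> count=2 queue=[] holders={none}
Step 15: wait(T7) -> count=1 queue=[] holders={T7}
Step 16: signal(T7) -> count=2 queue=[] holders={none}
Step 17: wait(T1) -> count=1 queue=[] holders={T1}
Step 18: signal(T1) -> count=2 queue=[] holders={none}
Final holders: {none} -> 0 thread(s)

Answer: 0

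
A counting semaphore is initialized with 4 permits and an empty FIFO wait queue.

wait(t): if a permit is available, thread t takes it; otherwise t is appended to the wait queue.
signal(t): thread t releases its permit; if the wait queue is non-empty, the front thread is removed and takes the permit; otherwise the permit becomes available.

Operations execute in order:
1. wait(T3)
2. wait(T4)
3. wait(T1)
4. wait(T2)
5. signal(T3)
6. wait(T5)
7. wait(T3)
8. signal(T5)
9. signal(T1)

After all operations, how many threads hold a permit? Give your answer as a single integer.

Answer: 3

Derivation:
Step 1: wait(T3) -> count=3 queue=[] holders={T3}
Step 2: wait(T4) -> count=2 queue=[] holders={T3,T4}
Step 3: wait(T1) -> count=1 queue=[] holders={T1,T3,T4}
Step 4: wait(T2) -> count=0 queue=[] holders={T1,T2,T3,T4}
Step 5: signal(T3) -> count=1 queue=[] holders={T1,T2,T4}
Step 6: wait(T5) -> count=0 queue=[] holders={T1,T2,T4,T5}
Step 7: wait(T3) -> count=0 queue=[T3] holders={T1,T2,T4,T5}
Step 8: signal(T5) -> count=0 queue=[] holders={T1,T2,T3,T4}
Step 9: signal(T1) -> count=1 queue=[] holders={T2,T3,T4}
Final holders: {T2,T3,T4} -> 3 thread(s)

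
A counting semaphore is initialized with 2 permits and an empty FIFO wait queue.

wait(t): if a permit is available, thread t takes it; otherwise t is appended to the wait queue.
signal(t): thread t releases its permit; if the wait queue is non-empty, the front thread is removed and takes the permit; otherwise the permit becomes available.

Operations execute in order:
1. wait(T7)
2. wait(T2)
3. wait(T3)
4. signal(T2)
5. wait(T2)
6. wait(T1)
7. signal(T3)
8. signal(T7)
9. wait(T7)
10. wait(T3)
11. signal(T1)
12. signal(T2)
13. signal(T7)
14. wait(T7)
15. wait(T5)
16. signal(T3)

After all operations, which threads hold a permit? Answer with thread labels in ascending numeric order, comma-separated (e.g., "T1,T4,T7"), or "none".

Answer: T5,T7

Derivation:
Step 1: wait(T7) -> count=1 queue=[] holders={T7}
Step 2: wait(T2) -> count=0 queue=[] holders={T2,T7}
Step 3: wait(T3) -> count=0 queue=[T3] holders={T2,T7}
Step 4: signal(T2) -> count=0 queue=[] holders={T3,T7}
Step 5: wait(T2) -> count=0 queue=[T2] holders={T3,T7}
Step 6: wait(T1) -> count=0 queue=[T2,T1] holders={T3,T7}
Step 7: signal(T3) -> count=0 queue=[T1] holders={T2,T7}
Step 8: signal(T7) -> count=0 queue=[] holders={T1,T2}
Step 9: wait(T7) -> count=0 queue=[T7] holders={T1,T2}
Step 10: wait(T3) -> count=0 queue=[T7,T3] holders={T1,T2}
Step 11: signal(T1) -> count=0 queue=[T3] holders={T2,T7}
Step 12: signal(T2) -> count=0 queue=[] holders={T3,T7}
Step 13: signal(T7) -> count=1 queue=[] holders={T3}
Step 14: wait(T7) -> count=0 queue=[] holders={T3,T7}
Step 15: wait(T5) -> count=0 queue=[T5] holders={T3,T7}
Step 16: signal(T3) -> count=0 queue=[] holders={T5,T7}
Final holders: T5,T7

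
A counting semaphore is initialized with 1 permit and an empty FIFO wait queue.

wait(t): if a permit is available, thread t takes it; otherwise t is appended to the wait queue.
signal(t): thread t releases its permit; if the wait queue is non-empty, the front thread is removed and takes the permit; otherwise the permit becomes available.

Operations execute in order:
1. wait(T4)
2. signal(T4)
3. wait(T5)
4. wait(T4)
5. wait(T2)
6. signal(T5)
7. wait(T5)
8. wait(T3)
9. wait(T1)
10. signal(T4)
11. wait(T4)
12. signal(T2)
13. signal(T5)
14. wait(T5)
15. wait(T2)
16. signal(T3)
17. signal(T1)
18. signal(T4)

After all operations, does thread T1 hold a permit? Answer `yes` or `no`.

Step 1: wait(T4) -> count=0 queue=[] holders={T4}
Step 2: signal(T4) -> count=1 queue=[] holders={none}
Step 3: wait(T5) -> count=0 queue=[] holders={T5}
Step 4: wait(T4) -> count=0 queue=[T4] holders={T5}
Step 5: wait(T2) -> count=0 queue=[T4,T2] holders={T5}
Step 6: signal(T5) -> count=0 queue=[T2] holders={T4}
Step 7: wait(T5) -> count=0 queue=[T2,T5] holders={T4}
Step 8: wait(T3) -> count=0 queue=[T2,T5,T3] holders={T4}
Step 9: wait(T1) -> count=0 queue=[T2,T5,T3,T1] holders={T4}
Step 10: signal(T4) -> count=0 queue=[T5,T3,T1] holders={T2}
Step 11: wait(T4) -> count=0 queue=[T5,T3,T1,T4] holders={T2}
Step 12: signal(T2) -> count=0 queue=[T3,T1,T4] holders={T5}
Step 13: signal(T5) -> count=0 queue=[T1,T4] holders={T3}
Step 14: wait(T5) -> count=0 queue=[T1,T4,T5] holders={T3}
Step 15: wait(T2) -> count=0 queue=[T1,T4,T5,T2] holders={T3}
Step 16: signal(T3) -> count=0 queue=[T4,T5,T2] holders={T1}
Step 17: signal(T1) -> count=0 queue=[T5,T2] holders={T4}
Step 18: signal(T4) -> count=0 queue=[T2] holders={T5}
Final holders: {T5} -> T1 not in holders

Answer: no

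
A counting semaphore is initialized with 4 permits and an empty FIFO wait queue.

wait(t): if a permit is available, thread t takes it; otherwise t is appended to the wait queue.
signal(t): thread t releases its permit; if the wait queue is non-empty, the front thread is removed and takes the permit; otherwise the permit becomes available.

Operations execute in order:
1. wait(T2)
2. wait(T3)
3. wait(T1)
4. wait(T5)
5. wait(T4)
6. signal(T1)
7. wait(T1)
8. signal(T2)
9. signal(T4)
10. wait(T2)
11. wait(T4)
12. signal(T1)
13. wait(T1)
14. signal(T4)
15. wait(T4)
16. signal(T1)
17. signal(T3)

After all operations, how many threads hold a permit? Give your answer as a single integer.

Step 1: wait(T2) -> count=3 queue=[] holders={T2}
Step 2: wait(T3) -> count=2 queue=[] holders={T2,T3}
Step 3: wait(T1) -> count=1 queue=[] holders={T1,T2,T3}
Step 4: wait(T5) -> count=0 queue=[] holders={T1,T2,T3,T5}
Step 5: wait(T4) -> count=0 queue=[T4] holders={T1,T2,T3,T5}
Step 6: signal(T1) -> count=0 queue=[] holders={T2,T3,T4,T5}
Step 7: wait(T1) -> count=0 queue=[T1] holders={T2,T3,T4,T5}
Step 8: signal(T2) -> count=0 queue=[] holders={T1,T3,T4,T5}
Step 9: signal(T4) -> count=1 queue=[] holders={T1,T3,T5}
Step 10: wait(T2) -> count=0 queue=[] holders={T1,T2,T3,T5}
Step 11: wait(T4) -> count=0 queue=[T4] holders={T1,T2,T3,T5}
Step 12: signal(T1) -> count=0 queue=[] holders={T2,T3,T4,T5}
Step 13: wait(T1) -> count=0 queue=[T1] holders={T2,T3,T4,T5}
Step 14: signal(T4) -> count=0 queue=[] holders={T1,T2,T3,T5}
Step 15: wait(T4) -> count=0 queue=[T4] holders={T1,T2,T3,T5}
Step 16: signal(T1) -> count=0 queue=[] holders={T2,T3,T4,T5}
Step 17: signal(T3) -> count=1 queue=[] holders={T2,T4,T5}
Final holders: {T2,T4,T5} -> 3 thread(s)

Answer: 3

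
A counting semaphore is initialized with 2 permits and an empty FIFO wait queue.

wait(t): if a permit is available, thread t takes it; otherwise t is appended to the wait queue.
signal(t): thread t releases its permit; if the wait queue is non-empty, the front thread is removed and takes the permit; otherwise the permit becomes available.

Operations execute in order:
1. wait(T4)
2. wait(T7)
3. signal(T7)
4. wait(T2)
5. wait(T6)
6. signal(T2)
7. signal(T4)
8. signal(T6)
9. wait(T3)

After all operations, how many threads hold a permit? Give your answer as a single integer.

Answer: 1

Derivation:
Step 1: wait(T4) -> count=1 queue=[] holders={T4}
Step 2: wait(T7) -> count=0 queue=[] holders={T4,T7}
Step 3: signal(T7) -> count=1 queue=[] holders={T4}
Step 4: wait(T2) -> count=0 queue=[] holders={T2,T4}
Step 5: wait(T6) -> count=0 queue=[T6] holders={T2,T4}
Step 6: signal(T2) -> count=0 queue=[] holders={T4,T6}
Step 7: signal(T4) -> count=1 queue=[] holders={T6}
Step 8: signal(T6) -> count=2 queue=[] holders={none}
Step 9: wait(T3) -> count=1 queue=[] holders={T3}
Final holders: {T3} -> 1 thread(s)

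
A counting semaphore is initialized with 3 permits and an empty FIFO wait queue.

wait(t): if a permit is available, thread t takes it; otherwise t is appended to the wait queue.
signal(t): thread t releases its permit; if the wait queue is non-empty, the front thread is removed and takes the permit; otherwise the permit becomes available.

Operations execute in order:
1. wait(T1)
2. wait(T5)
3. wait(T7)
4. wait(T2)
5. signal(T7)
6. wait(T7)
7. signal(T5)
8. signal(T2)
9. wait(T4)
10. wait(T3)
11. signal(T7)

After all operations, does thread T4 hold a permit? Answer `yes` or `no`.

Answer: yes

Derivation:
Step 1: wait(T1) -> count=2 queue=[] holders={T1}
Step 2: wait(T5) -> count=1 queue=[] holders={T1,T5}
Step 3: wait(T7) -> count=0 queue=[] holders={T1,T5,T7}
Step 4: wait(T2) -> count=0 queue=[T2] holders={T1,T5,T7}
Step 5: signal(T7) -> count=0 queue=[] holders={T1,T2,T5}
Step 6: wait(T7) -> count=0 queue=[T7] holders={T1,T2,T5}
Step 7: signal(T5) -> count=0 queue=[] holders={T1,T2,T7}
Step 8: signal(T2) -> count=1 queue=[] holders={T1,T7}
Step 9: wait(T4) -> count=0 queue=[] holders={T1,T4,T7}
Step 10: wait(T3) -> count=0 queue=[T3] holders={T1,T4,T7}
Step 11: signal(T7) -> count=0 queue=[] holders={T1,T3,T4}
Final holders: {T1,T3,T4} -> T4 in holders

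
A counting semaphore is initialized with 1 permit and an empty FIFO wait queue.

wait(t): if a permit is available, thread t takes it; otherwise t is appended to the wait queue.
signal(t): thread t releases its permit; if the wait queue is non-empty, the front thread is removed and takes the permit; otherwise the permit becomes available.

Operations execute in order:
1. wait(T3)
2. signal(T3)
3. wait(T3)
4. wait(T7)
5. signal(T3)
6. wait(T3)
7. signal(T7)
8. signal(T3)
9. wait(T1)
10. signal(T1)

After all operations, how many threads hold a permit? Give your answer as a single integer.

Answer: 0

Derivation:
Step 1: wait(T3) -> count=0 queue=[] holders={T3}
Step 2: signal(T3) -> count=1 queue=[] holders={none}
Step 3: wait(T3) -> count=0 queue=[] holders={T3}
Step 4: wait(T7) -> count=0 queue=[T7] holders={T3}
Step 5: signal(T3) -> count=0 queue=[] holders={T7}
Step 6: wait(T3) -> count=0 queue=[T3] holders={T7}
Step 7: signal(T7) -> count=0 queue=[] holders={T3}
Step 8: signal(T3) -> count=1 queue=[] holders={none}
Step 9: wait(T1) -> count=0 queue=[] holders={T1}
Step 10: signal(T1) -> count=1 queue=[] holders={none}
Final holders: {none} -> 0 thread(s)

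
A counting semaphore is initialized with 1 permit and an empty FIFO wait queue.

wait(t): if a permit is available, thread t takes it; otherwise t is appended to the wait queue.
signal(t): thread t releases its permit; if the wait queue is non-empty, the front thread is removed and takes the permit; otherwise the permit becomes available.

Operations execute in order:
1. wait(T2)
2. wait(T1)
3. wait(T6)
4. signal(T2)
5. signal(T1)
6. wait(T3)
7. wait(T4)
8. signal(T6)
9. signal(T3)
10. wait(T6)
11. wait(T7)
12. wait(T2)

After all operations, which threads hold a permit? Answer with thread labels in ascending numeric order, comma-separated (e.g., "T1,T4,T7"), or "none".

Answer: T4

Derivation:
Step 1: wait(T2) -> count=0 queue=[] holders={T2}
Step 2: wait(T1) -> count=0 queue=[T1] holders={T2}
Step 3: wait(T6) -> count=0 queue=[T1,T6] holders={T2}
Step 4: signal(T2) -> count=0 queue=[T6] holders={T1}
Step 5: signal(T1) -> count=0 queue=[] holders={T6}
Step 6: wait(T3) -> count=0 queue=[T3] holders={T6}
Step 7: wait(T4) -> count=0 queue=[T3,T4] holders={T6}
Step 8: signal(T6) -> count=0 queue=[T4] holders={T3}
Step 9: signal(T3) -> count=0 queue=[] holders={T4}
Step 10: wait(T6) -> count=0 queue=[T6] holders={T4}
Step 11: wait(T7) -> count=0 queue=[T6,T7] holders={T4}
Step 12: wait(T2) -> count=0 queue=[T6,T7,T2] holders={T4}
Final holders: T4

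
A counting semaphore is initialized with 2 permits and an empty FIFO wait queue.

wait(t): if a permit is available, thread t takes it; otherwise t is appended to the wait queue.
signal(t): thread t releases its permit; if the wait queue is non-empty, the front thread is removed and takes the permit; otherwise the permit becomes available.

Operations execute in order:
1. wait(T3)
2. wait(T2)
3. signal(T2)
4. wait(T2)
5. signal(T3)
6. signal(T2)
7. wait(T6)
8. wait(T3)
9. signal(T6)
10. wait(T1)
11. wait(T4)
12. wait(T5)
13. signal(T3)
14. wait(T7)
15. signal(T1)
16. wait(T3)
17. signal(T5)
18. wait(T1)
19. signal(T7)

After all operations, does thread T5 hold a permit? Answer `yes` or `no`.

Step 1: wait(T3) -> count=1 queue=[] holders={T3}
Step 2: wait(T2) -> count=0 queue=[] holders={T2,T3}
Step 3: signal(T2) -> count=1 queue=[] holders={T3}
Step 4: wait(T2) -> count=0 queue=[] holders={T2,T3}
Step 5: signal(T3) -> count=1 queue=[] holders={T2}
Step 6: signal(T2) -> count=2 queue=[] holders={none}
Step 7: wait(T6) -> count=1 queue=[] holders={T6}
Step 8: wait(T3) -> count=0 queue=[] holders={T3,T6}
Step 9: signal(T6) -> count=1 queue=[] holders={T3}
Step 10: wait(T1) -> count=0 queue=[] holders={T1,T3}
Step 11: wait(T4) -> count=0 queue=[T4] holders={T1,T3}
Step 12: wait(T5) -> count=0 queue=[T4,T5] holders={T1,T3}
Step 13: signal(T3) -> count=0 queue=[T5] holders={T1,T4}
Step 14: wait(T7) -> count=0 queue=[T5,T7] holders={T1,T4}
Step 15: signal(T1) -> count=0 queue=[T7] holders={T4,T5}
Step 16: wait(T3) -> count=0 queue=[T7,T3] holders={T4,T5}
Step 17: signal(T5) -> count=0 queue=[T3] holders={T4,T7}
Step 18: wait(T1) -> count=0 queue=[T3,T1] holders={T4,T7}
Step 19: signal(T7) -> count=0 queue=[T1] holders={T3,T4}
Final holders: {T3,T4} -> T5 not in holders

Answer: no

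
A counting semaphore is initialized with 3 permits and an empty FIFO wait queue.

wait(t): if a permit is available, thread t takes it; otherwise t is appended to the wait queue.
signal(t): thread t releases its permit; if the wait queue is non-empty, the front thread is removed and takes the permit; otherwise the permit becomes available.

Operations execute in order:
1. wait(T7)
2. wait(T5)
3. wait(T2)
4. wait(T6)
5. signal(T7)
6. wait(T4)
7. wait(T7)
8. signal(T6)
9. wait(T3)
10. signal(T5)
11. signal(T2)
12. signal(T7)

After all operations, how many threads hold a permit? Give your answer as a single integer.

Answer: 2

Derivation:
Step 1: wait(T7) -> count=2 queue=[] holders={T7}
Step 2: wait(T5) -> count=1 queue=[] holders={T5,T7}
Step 3: wait(T2) -> count=0 queue=[] holders={T2,T5,T7}
Step 4: wait(T6) -> count=0 queue=[T6] holders={T2,T5,T7}
Step 5: signal(T7) -> count=0 queue=[] holders={T2,T5,T6}
Step 6: wait(T4) -> count=0 queue=[T4] holders={T2,T5,T6}
Step 7: wait(T7) -> count=0 queue=[T4,T7] holders={T2,T5,T6}
Step 8: signal(T6) -> count=0 queue=[T7] holders={T2,T4,T5}
Step 9: wait(T3) -> count=0 queue=[T7,T3] holders={T2,T4,T5}
Step 10: signal(T5) -> count=0 queue=[T3] holders={T2,T4,T7}
Step 11: signal(T2) -> count=0 queue=[] holders={T3,T4,T7}
Step 12: signal(T7) -> count=1 queue=[] holders={T3,T4}
Final holders: {T3,T4} -> 2 thread(s)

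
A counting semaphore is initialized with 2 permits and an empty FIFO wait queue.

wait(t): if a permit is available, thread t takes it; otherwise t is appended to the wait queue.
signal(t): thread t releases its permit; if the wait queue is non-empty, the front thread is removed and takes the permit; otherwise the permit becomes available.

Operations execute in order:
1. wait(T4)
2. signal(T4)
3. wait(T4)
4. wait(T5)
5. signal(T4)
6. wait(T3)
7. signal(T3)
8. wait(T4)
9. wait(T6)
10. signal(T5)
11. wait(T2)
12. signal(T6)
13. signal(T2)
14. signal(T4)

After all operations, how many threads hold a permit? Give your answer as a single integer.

Answer: 0

Derivation:
Step 1: wait(T4) -> count=1 queue=[] holders={T4}
Step 2: signal(T4) -> count=2 queue=[] holders={none}
Step 3: wait(T4) -> count=1 queue=[] holders={T4}
Step 4: wait(T5) -> count=0 queue=[] holders={T4,T5}
Step 5: signal(T4) -> count=1 queue=[] holders={T5}
Step 6: wait(T3) -> count=0 queue=[] holders={T3,T5}
Step 7: signal(T3) -> count=1 queue=[] holders={T5}
Step 8: wait(T4) -> count=0 queue=[] holders={T4,T5}
Step 9: wait(T6) -> count=0 queue=[T6] holders={T4,T5}
Step 10: signal(T5) -> count=0 queue=[] holders={T4,T6}
Step 11: wait(T2) -> count=0 queue=[T2] holders={T4,T6}
Step 12: signal(T6) -> count=0 queue=[] holders={T2,T4}
Step 13: signal(T2) -> count=1 queue=[] holders={T4}
Step 14: signal(T4) -> count=2 queue=[] holders={none}
Final holders: {none} -> 0 thread(s)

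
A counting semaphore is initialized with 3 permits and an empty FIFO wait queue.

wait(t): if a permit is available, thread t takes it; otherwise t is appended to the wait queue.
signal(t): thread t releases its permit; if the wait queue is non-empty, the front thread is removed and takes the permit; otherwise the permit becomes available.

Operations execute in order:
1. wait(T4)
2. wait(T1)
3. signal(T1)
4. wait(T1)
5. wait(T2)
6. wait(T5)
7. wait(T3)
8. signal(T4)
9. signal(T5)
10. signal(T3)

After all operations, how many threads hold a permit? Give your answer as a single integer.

Step 1: wait(T4) -> count=2 queue=[] holders={T4}
Step 2: wait(T1) -> count=1 queue=[] holders={T1,T4}
Step 3: signal(T1) -> count=2 queue=[] holders={T4}
Step 4: wait(T1) -> count=1 queue=[] holders={T1,T4}
Step 5: wait(T2) -> count=0 queue=[] holders={T1,T2,T4}
Step 6: wait(T5) -> count=0 queue=[T5] holders={T1,T2,T4}
Step 7: wait(T3) -> count=0 queue=[T5,T3] holders={T1,T2,T4}
Step 8: signal(T4) -> count=0 queue=[T3] holders={T1,T2,T5}
Step 9: signal(T5) -> count=0 queue=[] holders={T1,T2,T3}
Step 10: signal(T3) -> count=1 queue=[] holders={T1,T2}
Final holders: {T1,T2} -> 2 thread(s)

Answer: 2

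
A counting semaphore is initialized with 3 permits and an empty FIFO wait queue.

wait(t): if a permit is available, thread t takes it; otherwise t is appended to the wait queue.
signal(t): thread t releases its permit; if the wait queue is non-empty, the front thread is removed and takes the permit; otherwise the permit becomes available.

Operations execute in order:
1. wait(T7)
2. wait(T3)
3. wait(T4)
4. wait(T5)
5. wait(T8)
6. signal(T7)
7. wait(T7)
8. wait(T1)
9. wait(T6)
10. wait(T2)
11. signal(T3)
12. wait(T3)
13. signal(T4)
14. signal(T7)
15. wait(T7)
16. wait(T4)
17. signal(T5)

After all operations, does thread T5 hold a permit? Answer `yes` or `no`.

Step 1: wait(T7) -> count=2 queue=[] holders={T7}
Step 2: wait(T3) -> count=1 queue=[] holders={T3,T7}
Step 3: wait(T4) -> count=0 queue=[] holders={T3,T4,T7}
Step 4: wait(T5) -> count=0 queue=[T5] holders={T3,T4,T7}
Step 5: wait(T8) -> count=0 queue=[T5,T8] holders={T3,T4,T7}
Step 6: signal(T7) -> count=0 queue=[T8] holders={T3,T4,T5}
Step 7: wait(T7) -> count=0 queue=[T8,T7] holders={T3,T4,T5}
Step 8: wait(T1) -> count=0 queue=[T8,T7,T1] holders={T3,T4,T5}
Step 9: wait(T6) -> count=0 queue=[T8,T7,T1,T6] holders={T3,T4,T5}
Step 10: wait(T2) -> count=0 queue=[T8,T7,T1,T6,T2] holders={T3,T4,T5}
Step 11: signal(T3) -> count=0 queue=[T7,T1,T6,T2] holders={T4,T5,T8}
Step 12: wait(T3) -> count=0 queue=[T7,T1,T6,T2,T3] holders={T4,T5,T8}
Step 13: signal(T4) -> count=0 queue=[T1,T6,T2,T3] holders={T5,T7,T8}
Step 14: signal(T7) -> count=0 queue=[T6,T2,T3] holders={T1,T5,T8}
Step 15: wait(T7) -> count=0 queue=[T6,T2,T3,T7] holders={T1,T5,T8}
Step 16: wait(T4) -> count=0 queue=[T6,T2,T3,T7,T4] holders={T1,T5,T8}
Step 17: signal(T5) -> count=0 queue=[T2,T3,T7,T4] holders={T1,T6,T8}
Final holders: {T1,T6,T8} -> T5 not in holders

Answer: no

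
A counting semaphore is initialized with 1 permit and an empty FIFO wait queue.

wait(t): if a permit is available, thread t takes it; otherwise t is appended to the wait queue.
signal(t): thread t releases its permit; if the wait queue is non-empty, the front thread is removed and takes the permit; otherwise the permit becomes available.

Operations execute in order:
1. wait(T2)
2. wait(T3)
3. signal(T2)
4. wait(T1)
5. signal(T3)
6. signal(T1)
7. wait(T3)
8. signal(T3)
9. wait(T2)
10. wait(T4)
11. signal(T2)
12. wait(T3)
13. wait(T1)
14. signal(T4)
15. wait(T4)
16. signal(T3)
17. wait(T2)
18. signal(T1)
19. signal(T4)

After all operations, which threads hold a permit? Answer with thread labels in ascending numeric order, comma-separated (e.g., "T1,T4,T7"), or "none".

Answer: T2

Derivation:
Step 1: wait(T2) -> count=0 queue=[] holders={T2}
Step 2: wait(T3) -> count=0 queue=[T3] holders={T2}
Step 3: signal(T2) -> count=0 queue=[] holders={T3}
Step 4: wait(T1) -> count=0 queue=[T1] holders={T3}
Step 5: signal(T3) -> count=0 queue=[] holders={T1}
Step 6: signal(T1) -> count=1 queue=[] holders={none}
Step 7: wait(T3) -> count=0 queue=[] holders={T3}
Step 8: signal(T3) -> count=1 queue=[] holders={none}
Step 9: wait(T2) -> count=0 queue=[] holders={T2}
Step 10: wait(T4) -> count=0 queue=[T4] holders={T2}
Step 11: signal(T2) -> count=0 queue=[] holders={T4}
Step 12: wait(T3) -> count=0 queue=[T3] holders={T4}
Step 13: wait(T1) -> count=0 queue=[T3,T1] holders={T4}
Step 14: signal(T4) -> count=0 queue=[T1] holders={T3}
Step 15: wait(T4) -> count=0 queue=[T1,T4] holders={T3}
Step 16: signal(T3) -> count=0 queue=[T4] holders={T1}
Step 17: wait(T2) -> count=0 queue=[T4,T2] holders={T1}
Step 18: signal(T1) -> count=0 queue=[T2] holders={T4}
Step 19: signal(T4) -> count=0 queue=[] holders={T2}
Final holders: T2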